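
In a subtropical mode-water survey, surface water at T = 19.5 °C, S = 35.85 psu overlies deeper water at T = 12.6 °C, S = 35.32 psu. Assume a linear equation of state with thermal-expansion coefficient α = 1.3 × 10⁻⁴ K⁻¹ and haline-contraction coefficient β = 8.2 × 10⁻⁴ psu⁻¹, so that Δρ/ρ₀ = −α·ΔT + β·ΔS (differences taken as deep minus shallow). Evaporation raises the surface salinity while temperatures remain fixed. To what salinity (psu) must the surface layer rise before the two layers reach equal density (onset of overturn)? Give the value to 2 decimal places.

Neutral buoyancy requires −α(T_deep − T_surf) + β(S_deep − S_surf′) = 0.
S_surf′ = S_deep − (α/β)·ΔT = 35.32 − (1.3 × 10⁻⁴/8.2 × 10⁻⁴)·(-6.9) = 36.4139 psu.
Increase required: 36.4139 − 35.85 = 0.5639 psu.

36.41 psu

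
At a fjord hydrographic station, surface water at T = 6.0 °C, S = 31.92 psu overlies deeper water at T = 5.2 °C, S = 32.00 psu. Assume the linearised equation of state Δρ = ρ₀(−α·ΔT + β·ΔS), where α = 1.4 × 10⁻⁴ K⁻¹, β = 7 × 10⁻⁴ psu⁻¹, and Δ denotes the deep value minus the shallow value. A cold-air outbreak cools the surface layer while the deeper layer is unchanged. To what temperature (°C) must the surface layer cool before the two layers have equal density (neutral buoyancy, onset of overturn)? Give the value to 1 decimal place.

4.8 °C

Neutral buoyancy requires Δρ = 0, i.e. −α(T_deep − T_surf′) + β(S_deep − S_surf) = 0.
T_surf′ = T_deep − (β/α)·ΔS = 5.2 − (7 × 10⁻⁴/1.4 × 10⁻⁴)·(+0.08) = 4.800 °C.
Cooling required: 6.0 − (4.800) = 1.200 °C.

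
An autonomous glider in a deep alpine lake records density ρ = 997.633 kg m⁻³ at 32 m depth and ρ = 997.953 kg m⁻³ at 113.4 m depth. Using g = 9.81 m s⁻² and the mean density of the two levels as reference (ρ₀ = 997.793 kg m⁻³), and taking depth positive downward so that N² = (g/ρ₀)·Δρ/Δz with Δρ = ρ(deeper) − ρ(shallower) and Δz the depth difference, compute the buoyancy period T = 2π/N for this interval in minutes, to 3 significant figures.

16.8 min

Δρ = 997.953 − 997.633 = 0.320 kg m⁻³ over Δz = 113.4 − 32 = 81.4 m.
N² = (9.81/997.793) × (0.320/81.4) = 3.8650 × 10⁻⁵ s⁻².
N = √(3.8650 × 10⁻⁵) = 6.2169 × 10⁻³ rad s⁻¹, so T = 2π/N = 1.0107 × 10³ s = 16.845 min ≈ 16.8 min.
Since Δρ > 0 the layer is stably stratified.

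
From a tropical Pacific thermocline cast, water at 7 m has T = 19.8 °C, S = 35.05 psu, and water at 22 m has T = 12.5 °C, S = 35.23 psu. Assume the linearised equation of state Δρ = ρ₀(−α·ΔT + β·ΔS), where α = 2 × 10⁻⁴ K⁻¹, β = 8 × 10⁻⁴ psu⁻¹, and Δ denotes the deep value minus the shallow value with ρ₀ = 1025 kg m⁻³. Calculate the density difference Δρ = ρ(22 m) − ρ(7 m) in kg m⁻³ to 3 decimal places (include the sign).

+1.644 kg m⁻³

ΔT = -7.3 K, ΔS = +0.18 psu (deep − shallow).
Δρ/ρ₀ = −(2 × 10⁻⁴)(-7.3) + (8 × 10⁻⁴)(+0.18) = 1.604 × 10⁻³.
Δρ = 1025 × (1.604 × 10⁻³) = +1.644 kg m⁻³.
Positive Δρ: denser below, stable.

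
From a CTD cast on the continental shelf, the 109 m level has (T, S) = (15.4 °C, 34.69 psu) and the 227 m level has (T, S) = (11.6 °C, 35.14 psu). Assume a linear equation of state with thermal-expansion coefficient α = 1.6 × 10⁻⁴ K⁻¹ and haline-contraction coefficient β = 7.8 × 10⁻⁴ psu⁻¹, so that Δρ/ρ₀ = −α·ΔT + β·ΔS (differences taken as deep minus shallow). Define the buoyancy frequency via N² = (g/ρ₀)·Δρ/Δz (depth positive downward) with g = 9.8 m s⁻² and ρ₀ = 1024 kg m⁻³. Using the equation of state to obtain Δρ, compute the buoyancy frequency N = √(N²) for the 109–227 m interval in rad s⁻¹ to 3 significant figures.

ΔT = -3.8 K, ΔS = +0.45 psu (deep − shallow).
Δρ/ρ₀ = −αΔT + βΔS = 6.08 × 10⁻⁴ + 3.51 × 10⁻⁴ = 9.59 × 10⁻⁴, so Δρ ≈ 0.9820 kg m⁻³.
N² = (g/ρ₀)·Δρ/Δz = g·(Δρ/ρ₀)/Δz = 9.8 × 9.59 × 10⁻⁴ / 118 = 7.9646 × 10⁻⁵ s⁻².
N = √(7.9646 × 10⁻⁵) = 8.9245 × 10⁻³ rad s⁻¹ ≈ 8.92 × 10⁻³ rad s⁻¹.

8.92 × 10⁻³ rad s⁻¹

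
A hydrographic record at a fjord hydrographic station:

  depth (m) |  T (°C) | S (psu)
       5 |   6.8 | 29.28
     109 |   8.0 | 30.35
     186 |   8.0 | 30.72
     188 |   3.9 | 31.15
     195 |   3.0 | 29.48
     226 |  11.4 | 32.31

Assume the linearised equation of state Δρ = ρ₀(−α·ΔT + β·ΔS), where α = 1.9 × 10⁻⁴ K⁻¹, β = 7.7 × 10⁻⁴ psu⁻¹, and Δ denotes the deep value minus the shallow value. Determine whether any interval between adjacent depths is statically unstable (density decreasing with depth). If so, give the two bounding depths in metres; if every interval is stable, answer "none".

Evaluate Δρ/ρ₀ = −αΔT + βΔS across each adjacent pair:
  5–109 m: −αΔT+βΔS = −(1.9 × 10⁻⁴)(+1.2)+(7.7 × 10⁻⁴)(+1.07) = 6.0 × 10⁻⁴ → stable
  109–186 m: −αΔT+βΔS = −(1.9 × 10⁻⁴)(+0.0)+(7.7 × 10⁻⁴)(+0.37) = 2.8 × 10⁻⁴ → stable
  186–188 m: −αΔT+βΔS = −(1.9 × 10⁻⁴)(-4.1)+(7.7 × 10⁻⁴)(+0.43) = 1.1 × 10⁻³ → stable
  188–195 m: −αΔT+βΔS = −(1.9 × 10⁻⁴)(-0.9)+(7.7 × 10⁻⁴)(-1.67) = -1.1 × 10⁻³ → UNSTABLE
  195–226 m: −αΔT+βΔS = −(1.9 × 10⁻⁴)(+8.4)+(7.7 × 10⁻⁴)(+2.83) = 5.8 × 10⁻⁴ → stable
The 188–195 m interval has Δρ < 0: lighter water underlies denser water.

188–195 m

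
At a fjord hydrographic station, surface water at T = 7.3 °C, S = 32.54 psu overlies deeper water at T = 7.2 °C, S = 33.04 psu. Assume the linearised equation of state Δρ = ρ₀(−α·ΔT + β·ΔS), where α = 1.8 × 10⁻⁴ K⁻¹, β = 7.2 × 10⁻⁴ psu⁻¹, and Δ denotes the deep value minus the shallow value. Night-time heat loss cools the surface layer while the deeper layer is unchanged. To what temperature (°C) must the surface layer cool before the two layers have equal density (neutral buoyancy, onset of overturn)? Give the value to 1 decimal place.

Neutral buoyancy requires Δρ = 0, i.e. −α(T_deep − T_surf′) + β(S_deep − S_surf) = 0.
T_surf′ = T_deep − (β/α)·ΔS = 7.2 − (7.2 × 10⁻⁴/1.8 × 10⁻⁴)·(+0.50) = 5.200 °C.
Cooling required: 7.3 − (5.200) = 2.100 °C.

5.2 °C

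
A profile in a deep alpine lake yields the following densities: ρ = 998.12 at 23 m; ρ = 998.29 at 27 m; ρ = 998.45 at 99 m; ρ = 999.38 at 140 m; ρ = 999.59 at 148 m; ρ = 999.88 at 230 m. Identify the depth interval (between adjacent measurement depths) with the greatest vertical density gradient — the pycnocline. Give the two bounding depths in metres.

23–27 m

Compute the density gradient over each adjacent pair:
  23–27 m: Δρ/Δz = 0.17/4 = 0.043 kg m⁻⁴
  27–99 m: Δρ/Δz = 0.16/72 = 2.2 × 10⁻³ kg m⁻⁴
  99–140 m: Δρ/Δz = 0.93/41 = 0.023 kg m⁻⁴
  140–148 m: Δρ/Δz = 0.21/8 = 0.026 kg m⁻⁴
  148–230 m: Δρ/Δz = 0.29/82 = 3.5 × 10⁻³ kg m⁻⁴
The largest gradient is in the 23–27 m interval — the pycnocline.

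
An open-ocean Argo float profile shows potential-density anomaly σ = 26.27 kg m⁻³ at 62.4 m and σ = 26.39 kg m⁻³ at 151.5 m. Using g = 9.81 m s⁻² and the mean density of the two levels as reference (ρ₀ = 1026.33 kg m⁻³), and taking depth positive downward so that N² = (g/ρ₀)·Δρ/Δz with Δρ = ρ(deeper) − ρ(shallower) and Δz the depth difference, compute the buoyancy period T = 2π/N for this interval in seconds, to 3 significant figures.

Δρ = 1026.39 − 1026.27 = 0.12 kg m⁻³ over Δz = 151.5 − 62.4 = 89.1 m.
N² = (9.81/1026.33) × (0.12/89.1) = 1.2873 × 10⁻⁵ s⁻².
N = √(1.2873 × 10⁻⁵) = 3.5879 × 10⁻³ rad s⁻¹, so T = 2π/N = 1.7512 × 10³ s ≈ 1.75 × 10³ s.

1.75 × 10³ s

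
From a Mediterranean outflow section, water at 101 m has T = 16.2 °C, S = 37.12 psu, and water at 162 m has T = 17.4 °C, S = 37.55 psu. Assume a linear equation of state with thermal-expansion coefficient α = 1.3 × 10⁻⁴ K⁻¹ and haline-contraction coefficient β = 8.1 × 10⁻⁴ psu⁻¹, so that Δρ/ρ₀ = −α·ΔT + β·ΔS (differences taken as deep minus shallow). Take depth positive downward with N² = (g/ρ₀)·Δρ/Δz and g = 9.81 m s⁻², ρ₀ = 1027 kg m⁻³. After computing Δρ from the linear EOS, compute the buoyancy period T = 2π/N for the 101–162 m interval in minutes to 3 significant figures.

ΔT = +1.2 K, ΔS = +0.43 psu (deep − shallow).
Δρ/ρ₀ = −αΔT + βΔS = -1.56 × 10⁻⁴ + 3.483 × 10⁻⁴ = 1.923 × 10⁻⁴, so Δρ ≈ 0.1975 kg m⁻³.
N² = (g/ρ₀)·Δρ/Δz = g·(Δρ/ρ₀)/Δz = 9.81 × 1.923 × 10⁻⁴ / 61 = 3.0926 × 10⁻⁵ s⁻².
N = √(3.0926 × 10⁻⁵) = 5.5611 × 10⁻³ rad s⁻¹ → T = 2π/N = 1.1298 × 10³ s = 18.830 min ≈ 18.8 min.

18.8 min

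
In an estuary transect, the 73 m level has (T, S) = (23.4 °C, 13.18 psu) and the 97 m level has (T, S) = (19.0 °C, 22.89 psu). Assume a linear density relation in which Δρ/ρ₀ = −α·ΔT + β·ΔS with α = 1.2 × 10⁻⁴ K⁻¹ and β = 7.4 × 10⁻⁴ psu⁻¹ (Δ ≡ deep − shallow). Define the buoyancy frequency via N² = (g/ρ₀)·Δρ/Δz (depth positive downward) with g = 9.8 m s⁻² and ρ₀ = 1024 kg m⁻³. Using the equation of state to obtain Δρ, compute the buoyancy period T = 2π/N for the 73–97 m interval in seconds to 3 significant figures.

112 s

ΔT = -4.4 K, ΔS = +9.71 psu (deep − shallow).
Δρ/ρ₀ = −αΔT + βΔS = 5.28 × 10⁻⁴ + 7.1854 × 10⁻³ = 7.7134 × 10⁻³, so Δρ ≈ 7.899 kg m⁻³.
N² = (g/ρ₀)·Δρ/Δz = g·(Δρ/ρ₀)/Δz = 9.8 × 7.7134 × 10⁻³ / 24 = 3.1496 × 10⁻³ s⁻².
N = √(3.1496 × 10⁻³) = 0.056121 rad s⁻¹ → T = 2π/N = 111.96 s ≈ 112 s.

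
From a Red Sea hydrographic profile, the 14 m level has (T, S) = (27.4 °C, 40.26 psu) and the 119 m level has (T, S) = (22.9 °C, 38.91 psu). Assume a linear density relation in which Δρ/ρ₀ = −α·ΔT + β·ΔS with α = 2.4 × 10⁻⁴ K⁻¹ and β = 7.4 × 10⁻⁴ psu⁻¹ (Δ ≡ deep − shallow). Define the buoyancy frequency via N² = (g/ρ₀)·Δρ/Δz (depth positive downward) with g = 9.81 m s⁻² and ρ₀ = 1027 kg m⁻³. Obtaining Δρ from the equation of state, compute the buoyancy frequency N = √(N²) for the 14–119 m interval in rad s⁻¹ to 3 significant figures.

ΔT = -4.5 K, ΔS = -1.35 psu (deep − shallow).
Δρ/ρ₀ = −αΔT + βΔS = 1.08 × 10⁻³ − 9.99 × 10⁻⁴ = 8.10 × 10⁻⁵, so Δρ ≈ 0.08319 kg m⁻³.
N² = (g/ρ₀)·Δρ/Δz = g·(Δρ/ρ₀)/Δz = 9.81 × 8.10 × 10⁻⁵ / 105 = 7.5677 × 10⁻⁶ s⁻².
N = √(7.5677 × 10⁻⁶) = 2.7509 × 10⁻³ rad s⁻¹ ≈ 2.75 × 10⁻³ rad s⁻¹.

2.75 × 10⁻³ rad s⁻¹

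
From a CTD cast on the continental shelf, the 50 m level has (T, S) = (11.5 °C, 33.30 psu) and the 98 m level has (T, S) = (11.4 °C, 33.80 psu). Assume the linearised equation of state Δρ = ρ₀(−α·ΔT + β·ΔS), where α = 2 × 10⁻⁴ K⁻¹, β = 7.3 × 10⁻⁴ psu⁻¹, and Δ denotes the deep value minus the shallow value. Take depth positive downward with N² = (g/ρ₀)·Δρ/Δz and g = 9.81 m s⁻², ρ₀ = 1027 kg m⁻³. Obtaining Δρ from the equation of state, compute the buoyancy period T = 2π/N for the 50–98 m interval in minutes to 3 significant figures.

11.8 min

ΔT = -0.1 K, ΔS = +0.50 psu (deep − shallow).
Δρ/ρ₀ = −αΔT + βΔS = 2.00 × 10⁻⁵ + 3.65 × 10⁻⁴ = 3.85 × 10⁻⁴, so Δρ ≈ 0.3954 kg m⁻³.
N² = (g/ρ₀)·Δρ/Δz = g·(Δρ/ρ₀)/Δz = 9.81 × 3.85 × 10⁻⁴ / 48 = 7.8684 × 10⁻⁵ s⁻².
N = √(7.8684 × 10⁻⁵) = 8.8704 × 10⁻³ rad s⁻¹ → T = 2π/N = 708.33 s = 11.806 min ≈ 11.8 min.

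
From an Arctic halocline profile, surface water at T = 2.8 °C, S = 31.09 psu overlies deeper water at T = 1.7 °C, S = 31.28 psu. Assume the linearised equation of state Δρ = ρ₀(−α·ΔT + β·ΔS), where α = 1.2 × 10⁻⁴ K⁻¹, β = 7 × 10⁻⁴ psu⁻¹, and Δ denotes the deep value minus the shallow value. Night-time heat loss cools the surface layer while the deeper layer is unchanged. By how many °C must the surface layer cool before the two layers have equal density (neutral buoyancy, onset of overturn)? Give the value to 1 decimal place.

2.2 °C

Neutral buoyancy requires Δρ = 0, i.e. −α(T_deep − T_surf′) + β(S_deep − S_surf) = 0.
T_surf′ = T_deep − (β/α)·ΔS = 1.7 − (7 × 10⁻⁴/1.2 × 10⁻⁴)·(+0.19) = 0.592 °C.
Cooling required: 2.8 − (0.592) = 2.208 °C.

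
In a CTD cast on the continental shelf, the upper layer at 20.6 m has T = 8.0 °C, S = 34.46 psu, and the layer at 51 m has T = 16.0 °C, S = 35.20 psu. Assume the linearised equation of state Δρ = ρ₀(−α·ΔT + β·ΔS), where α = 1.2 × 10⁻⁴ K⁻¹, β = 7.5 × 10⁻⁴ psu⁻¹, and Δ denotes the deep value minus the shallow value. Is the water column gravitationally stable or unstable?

ΔT = 16.0 − 8.0 = +8.0 K and ΔS = 35.20 − 34.46 = +0.74 psu (deep − shallow).
−αΔT = -9.60 × 10⁻⁴; βΔS = 5.55 × 10⁻⁴; sum Δρ/ρ₀ = -4.05 × 10⁻⁴.
Δρ/ρ₀ < 0, so Δρ < 0: deeper water is lighter → statically unstable; the column would overturn.

unstable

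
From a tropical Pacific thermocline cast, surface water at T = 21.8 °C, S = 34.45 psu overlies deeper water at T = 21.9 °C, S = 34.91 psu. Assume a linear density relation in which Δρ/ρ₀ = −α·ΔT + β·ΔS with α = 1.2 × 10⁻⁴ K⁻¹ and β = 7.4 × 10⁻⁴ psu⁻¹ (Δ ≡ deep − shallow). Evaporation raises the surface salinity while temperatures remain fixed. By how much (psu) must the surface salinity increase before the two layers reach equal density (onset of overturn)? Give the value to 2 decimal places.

0.44 psu

Neutral buoyancy requires −α(T_deep − T_surf) + β(S_deep − S_surf′) = 0.
S_surf′ = S_deep − (α/β)·ΔT = 34.91 − (1.2 × 10⁻⁴/7.4 × 10⁻⁴)·(+0.1) = 34.8938 psu.
Increase required: 34.8938 − 34.45 = 0.4438 psu.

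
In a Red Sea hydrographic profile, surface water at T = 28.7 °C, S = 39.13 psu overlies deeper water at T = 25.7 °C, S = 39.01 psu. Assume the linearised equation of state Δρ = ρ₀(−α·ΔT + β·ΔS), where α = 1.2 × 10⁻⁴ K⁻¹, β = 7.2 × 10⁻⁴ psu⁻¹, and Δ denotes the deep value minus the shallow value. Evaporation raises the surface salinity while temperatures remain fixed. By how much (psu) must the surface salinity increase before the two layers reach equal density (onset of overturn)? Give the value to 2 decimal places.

Neutral buoyancy requires −α(T_deep − T_surf) + β(S_deep − S_surf′) = 0.
S_surf′ = S_deep − (α/β)·ΔT = 39.01 − (1.2 × 10⁻⁴/7.2 × 10⁻⁴)·(-3.0) = 39.5100 psu.
Increase required: 39.5100 − 39.13 = 0.3800 psu.

0.38 psu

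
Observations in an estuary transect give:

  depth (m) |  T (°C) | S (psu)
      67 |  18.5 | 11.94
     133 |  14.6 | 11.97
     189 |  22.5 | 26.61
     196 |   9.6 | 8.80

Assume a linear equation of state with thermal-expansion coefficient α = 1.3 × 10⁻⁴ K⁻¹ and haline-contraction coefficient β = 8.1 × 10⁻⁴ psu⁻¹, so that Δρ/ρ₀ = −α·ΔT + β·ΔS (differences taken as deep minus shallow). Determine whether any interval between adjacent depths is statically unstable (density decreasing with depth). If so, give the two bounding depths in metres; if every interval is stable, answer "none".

Evaluate Δρ/ρ₀ = −αΔT + βΔS across each adjacent pair:
  67–133 m: −αΔT+βΔS = −(1.3 × 10⁻⁴)(-3.9)+(8.1 × 10⁻⁴)(+0.03) = 5.3 × 10⁻⁴ → stable
  133–189 m: −αΔT+βΔS = −(1.3 × 10⁻⁴)(+7.9)+(8.1 × 10⁻⁴)(+14.64) = 0.011 → stable
  189–196 m: −αΔT+βΔS = −(1.3 × 10⁻⁴)(-12.9)+(8.1 × 10⁻⁴)(-17.81) = -0.013 → UNSTABLE
The 189–196 m interval has Δρ < 0: lighter water underlies denser water.

189–196 m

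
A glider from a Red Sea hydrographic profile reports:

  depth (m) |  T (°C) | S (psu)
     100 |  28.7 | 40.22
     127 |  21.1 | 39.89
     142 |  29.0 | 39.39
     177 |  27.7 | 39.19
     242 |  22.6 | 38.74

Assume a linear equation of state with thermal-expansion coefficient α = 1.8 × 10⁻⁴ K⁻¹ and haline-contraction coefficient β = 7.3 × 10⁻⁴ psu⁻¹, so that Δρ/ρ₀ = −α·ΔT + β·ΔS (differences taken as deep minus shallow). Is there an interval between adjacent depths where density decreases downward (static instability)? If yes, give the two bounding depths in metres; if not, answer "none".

Evaluate Δρ/ρ₀ = −αΔT + βΔS across each adjacent pair:
  100–127 m: −αΔT+βΔS = −(1.8 × 10⁻⁴)(-7.6)+(7.3 × 10⁻⁴)(-0.33) = 1.1 × 10⁻³ → stable
  127–142 m: −αΔT+βΔS = −(1.8 × 10⁻⁴)(+7.9)+(7.3 × 10⁻⁴)(-0.50) = -1.8 × 10⁻³ → UNSTABLE
  142–177 m: −αΔT+βΔS = −(1.8 × 10⁻⁴)(-1.3)+(7.3 × 10⁻⁴)(-0.20) = 8.8 × 10⁻⁵ → stable
  177–242 m: −αΔT+βΔS = −(1.8 × 10⁻⁴)(-5.1)+(7.3 × 10⁻⁴)(-0.45) = 5.9 × 10⁻⁴ → stable
The 127–142 m interval has Δρ < 0: lighter water underlies denser water.

127–142 m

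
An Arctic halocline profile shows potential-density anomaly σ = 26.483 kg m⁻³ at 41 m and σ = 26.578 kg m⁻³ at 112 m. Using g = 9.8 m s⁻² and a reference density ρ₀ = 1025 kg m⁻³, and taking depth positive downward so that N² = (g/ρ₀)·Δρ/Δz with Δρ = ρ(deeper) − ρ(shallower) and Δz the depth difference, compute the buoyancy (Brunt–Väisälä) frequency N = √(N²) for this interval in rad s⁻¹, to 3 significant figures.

Δρ = 1026.578 − 1026.483 = 0.095 kg m⁻³ over Δz = 112 − 41 = 71 m.
N² = (9.8/1025) × (0.095/71) = 1.2793 × 10⁻⁵ s⁻².
N = √(1.2793 × 10⁻⁵) = 3.5767 × 10⁻³ rad s⁻¹ ≈ 3.58 × 10⁻³ rad s⁻¹.

3.58 × 10⁻³ rad s⁻¹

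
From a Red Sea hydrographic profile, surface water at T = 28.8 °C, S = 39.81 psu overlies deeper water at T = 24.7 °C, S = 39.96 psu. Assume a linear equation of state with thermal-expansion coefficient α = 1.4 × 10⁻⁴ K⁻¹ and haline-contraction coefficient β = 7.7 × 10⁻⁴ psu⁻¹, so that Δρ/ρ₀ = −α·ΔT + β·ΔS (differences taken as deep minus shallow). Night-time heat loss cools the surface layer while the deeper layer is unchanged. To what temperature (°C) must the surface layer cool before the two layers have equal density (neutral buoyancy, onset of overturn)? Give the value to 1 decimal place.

23.9 °C

Neutral buoyancy requires Δρ = 0, i.e. −α(T_deep − T_surf′) + β(S_deep − S_surf) = 0.
T_surf′ = T_deep − (β/α)·ΔS = 24.7 − (7.7 × 10⁻⁴/1.4 × 10⁻⁴)·(+0.15) = 23.875 °C.
Cooling required: 28.8 − (23.875) = 4.925 °C.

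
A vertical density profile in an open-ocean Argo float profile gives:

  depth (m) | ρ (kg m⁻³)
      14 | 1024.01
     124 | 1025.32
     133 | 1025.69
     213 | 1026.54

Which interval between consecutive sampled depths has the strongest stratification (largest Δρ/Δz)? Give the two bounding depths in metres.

124–133 m

Compute the density gradient over each adjacent pair:
  14–124 m: Δρ/Δz = 1.31/110 = 0.012 kg m⁻⁴
  124–133 m: Δρ/Δz = 0.37/9 = 0.041 kg m⁻⁴
  133–213 m: Δρ/Δz = 0.85/80 = 0.011 kg m⁻⁴
The largest gradient is in the 124–133 m interval — the pycnocline.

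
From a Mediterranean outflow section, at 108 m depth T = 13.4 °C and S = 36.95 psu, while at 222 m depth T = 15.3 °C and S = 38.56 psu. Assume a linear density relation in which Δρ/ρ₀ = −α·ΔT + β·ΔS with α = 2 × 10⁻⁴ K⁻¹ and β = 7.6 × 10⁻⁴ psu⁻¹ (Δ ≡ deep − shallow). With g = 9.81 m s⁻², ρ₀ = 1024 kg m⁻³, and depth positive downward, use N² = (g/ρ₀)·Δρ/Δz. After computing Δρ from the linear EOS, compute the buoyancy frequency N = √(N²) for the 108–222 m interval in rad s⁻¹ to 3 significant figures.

8.52 × 10⁻³ rad s⁻¹

ΔT = +1.9 K, ΔS = +1.61 psu (deep − shallow).
Δρ/ρ₀ = −αΔT + βΔS = -3.80 × 10⁻⁴ + 1.2236 × 10⁻³ = 8.436 × 10⁻⁴, so Δρ ≈ 0.8638 kg m⁻³.
N² = (g/ρ₀)·Δρ/Δz = g·(Δρ/ρ₀)/Δz = 9.81 × 8.436 × 10⁻⁴ / 114 = 7.2594 × 10⁻⁵ s⁻².
N = √(7.2594 × 10⁻⁵) = 8.5202 × 10⁻³ rad s⁻¹ ≈ 8.52 × 10⁻³ rad s⁻¹.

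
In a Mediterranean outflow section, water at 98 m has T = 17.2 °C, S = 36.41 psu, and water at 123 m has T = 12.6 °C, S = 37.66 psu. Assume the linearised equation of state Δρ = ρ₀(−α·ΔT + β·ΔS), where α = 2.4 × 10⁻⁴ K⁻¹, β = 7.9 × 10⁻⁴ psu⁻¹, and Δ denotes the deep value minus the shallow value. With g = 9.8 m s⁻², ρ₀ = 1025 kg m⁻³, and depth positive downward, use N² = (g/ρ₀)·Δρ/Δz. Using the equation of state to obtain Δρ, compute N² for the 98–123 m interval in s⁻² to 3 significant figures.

8.20 × 10⁻⁴ s⁻²

ΔT = -4.6 K, ΔS = +1.25 psu (deep − shallow).
Δρ/ρ₀ = −αΔT + βΔS = 1.104 × 10⁻³ + 9.875 × 10⁻⁴ = 2.0915 × 10⁻³, so Δρ ≈ 2.144 kg m⁻³.
N² = (g/ρ₀)·Δρ/Δz = g·(Δρ/ρ₀)/Δz = 9.8 × 2.0915 × 10⁻³ / 25 = 8.1987 × 10⁻⁴ s⁻² ≈ 8.20 × 10⁻⁴ s⁻².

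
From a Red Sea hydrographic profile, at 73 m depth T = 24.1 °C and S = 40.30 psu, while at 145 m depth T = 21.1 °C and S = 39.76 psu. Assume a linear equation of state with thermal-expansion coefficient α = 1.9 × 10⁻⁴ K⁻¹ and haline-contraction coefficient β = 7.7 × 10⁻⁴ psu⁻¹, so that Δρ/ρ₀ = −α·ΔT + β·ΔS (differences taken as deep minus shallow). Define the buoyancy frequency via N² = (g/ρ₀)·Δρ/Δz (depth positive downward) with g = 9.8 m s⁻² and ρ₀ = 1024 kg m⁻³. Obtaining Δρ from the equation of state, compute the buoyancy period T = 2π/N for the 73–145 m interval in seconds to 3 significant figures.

ΔT = -3.0 K, ΔS = -0.54 psu (deep − shallow).
Δρ/ρ₀ = −αΔT + βΔS = 5.70 × 10⁻⁴ − 4.158 × 10⁻⁴ = 1.542 × 10⁻⁴, so Δρ ≈ 0.1579 kg m⁻³.
N² = (g/ρ₀)·Δρ/Δz = g·(Δρ/ρ₀)/Δz = 9.8 × 1.542 × 10⁻⁴ / 72 = 2.0988 × 10⁻⁵ s⁻².
N = √(2.0988 × 10⁻⁵) = 4.5813 × 10⁻³ rad s⁻¹ → T = 2π/N = 1.3715 × 10³ s ≈ 1.37 × 10³ s.

1.37 × 10³ s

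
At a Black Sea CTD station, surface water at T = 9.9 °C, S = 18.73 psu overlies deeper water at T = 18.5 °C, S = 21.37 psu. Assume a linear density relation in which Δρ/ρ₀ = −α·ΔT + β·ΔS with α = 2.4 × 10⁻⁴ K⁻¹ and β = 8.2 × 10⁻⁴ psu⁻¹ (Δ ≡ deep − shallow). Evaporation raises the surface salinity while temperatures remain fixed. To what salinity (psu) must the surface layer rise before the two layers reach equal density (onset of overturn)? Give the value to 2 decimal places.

18.85 psu

Neutral buoyancy requires −α(T_deep − T_surf) + β(S_deep − S_surf′) = 0.
S_surf′ = S_deep − (α/β)·ΔT = 21.37 − (2.4 × 10⁻⁴/8.2 × 10⁻⁴)·(+8.6) = 18.8529 psu.
Increase required: 18.8529 − 18.73 = 0.1229 psu.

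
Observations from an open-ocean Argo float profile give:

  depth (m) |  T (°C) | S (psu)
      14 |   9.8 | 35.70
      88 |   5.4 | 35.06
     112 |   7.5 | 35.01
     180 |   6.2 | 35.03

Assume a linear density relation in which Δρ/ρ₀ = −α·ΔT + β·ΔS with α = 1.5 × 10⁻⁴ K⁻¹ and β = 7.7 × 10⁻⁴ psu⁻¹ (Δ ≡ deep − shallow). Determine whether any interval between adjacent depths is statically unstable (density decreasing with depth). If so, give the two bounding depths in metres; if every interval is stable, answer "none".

88–112 m

Evaluate Δρ/ρ₀ = −αΔT + βΔS across each adjacent pair:
  14–88 m: −αΔT+βΔS = −(1.5 × 10⁻⁴)(-4.4)+(7.7 × 10⁻⁴)(-0.64) = 1.7 × 10⁻⁴ → stable
  88–112 m: −αΔT+βΔS = −(1.5 × 10⁻⁴)(+2.1)+(7.7 × 10⁻⁴)(-0.05) = -3.5 × 10⁻⁴ → UNSTABLE
  112–180 m: −αΔT+βΔS = −(1.5 × 10⁻⁴)(-1.3)+(7.7 × 10⁻⁴)(+0.02) = 2.1 × 10⁻⁴ → stable
The 88–112 m interval has Δρ < 0: lighter water underlies denser water.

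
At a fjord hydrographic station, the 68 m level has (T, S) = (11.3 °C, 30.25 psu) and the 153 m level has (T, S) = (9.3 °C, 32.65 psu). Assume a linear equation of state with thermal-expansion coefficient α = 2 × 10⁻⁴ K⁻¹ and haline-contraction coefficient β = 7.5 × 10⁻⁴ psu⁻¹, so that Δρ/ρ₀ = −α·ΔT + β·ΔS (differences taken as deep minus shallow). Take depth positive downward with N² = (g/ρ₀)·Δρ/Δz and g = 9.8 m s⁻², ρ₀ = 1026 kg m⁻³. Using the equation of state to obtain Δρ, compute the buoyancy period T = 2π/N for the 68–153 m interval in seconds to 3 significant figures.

ΔT = -2.0 K, ΔS = +2.40 psu (deep − shallow).
Δρ/ρ₀ = −αΔT + βΔS = 4.00 × 10⁻⁴ + 1.80 × 10⁻³ = 2.20 × 10⁻³, so Δρ ≈ 2.257 kg m⁻³.
N² = (g/ρ₀)·Δρ/Δz = g·(Δρ/ρ₀)/Δz = 9.8 × 2.20 × 10⁻³ / 85 = 2.5365 × 10⁻⁴ s⁻².
N = √(2.5365 × 10⁻⁴) = 0.015926 rad s⁻¹ → T = 2π/N = 394.52 s ≈ 395 s.

395 s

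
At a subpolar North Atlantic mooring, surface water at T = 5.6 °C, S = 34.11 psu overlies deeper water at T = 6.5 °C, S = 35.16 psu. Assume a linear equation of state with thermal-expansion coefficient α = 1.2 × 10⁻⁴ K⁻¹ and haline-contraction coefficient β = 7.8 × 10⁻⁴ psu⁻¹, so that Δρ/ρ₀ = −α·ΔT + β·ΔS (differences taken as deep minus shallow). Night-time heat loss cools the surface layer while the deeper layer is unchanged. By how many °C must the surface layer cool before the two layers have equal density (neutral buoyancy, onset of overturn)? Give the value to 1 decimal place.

5.9 °C

Neutral buoyancy requires Δρ = 0, i.e. −α(T_deep − T_surf′) + β(S_deep − S_surf) = 0.
T_surf′ = T_deep − (β/α)·ΔS = 6.5 − (7.8 × 10⁻⁴/1.2 × 10⁻⁴)·(+1.05) = -0.325 °C.
Cooling required: 5.6 − (-0.325) = 5.925 °C.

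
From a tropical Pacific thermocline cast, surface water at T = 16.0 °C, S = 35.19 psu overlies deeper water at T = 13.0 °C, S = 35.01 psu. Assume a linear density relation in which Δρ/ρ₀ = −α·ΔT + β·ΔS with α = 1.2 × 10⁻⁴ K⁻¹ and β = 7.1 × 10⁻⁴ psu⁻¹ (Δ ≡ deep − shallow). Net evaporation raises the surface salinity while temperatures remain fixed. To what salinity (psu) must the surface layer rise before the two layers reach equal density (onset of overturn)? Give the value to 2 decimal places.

35.52 psu

Neutral buoyancy requires −α(T_deep − T_surf) + β(S_deep − S_surf′) = 0.
S_surf′ = S_deep − (α/β)·ΔT = 35.01 − (1.2 × 10⁻⁴/7.1 × 10⁻⁴)·(-3.0) = 35.5170 psu.
Increase required: 35.5170 − 35.19 = 0.3270 psu.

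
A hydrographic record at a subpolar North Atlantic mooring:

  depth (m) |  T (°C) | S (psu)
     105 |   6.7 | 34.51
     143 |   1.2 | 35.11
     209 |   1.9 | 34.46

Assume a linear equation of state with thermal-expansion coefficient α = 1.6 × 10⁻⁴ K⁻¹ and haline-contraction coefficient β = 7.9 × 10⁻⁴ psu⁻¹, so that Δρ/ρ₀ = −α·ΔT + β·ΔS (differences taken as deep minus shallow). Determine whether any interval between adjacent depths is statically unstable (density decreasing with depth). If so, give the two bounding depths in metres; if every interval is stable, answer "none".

143–209 m

Evaluate Δρ/ρ₀ = −αΔT + βΔS across each adjacent pair:
  105–143 m: −αΔT+βΔS = −(1.6 × 10⁻⁴)(-5.5)+(7.9 × 10⁻⁴)(+0.60) = 1.4 × 10⁻³ → stable
  143–209 m: −αΔT+βΔS = −(1.6 × 10⁻⁴)(+0.7)+(7.9 × 10⁻⁴)(-0.65) = -6.3 × 10⁻⁴ → UNSTABLE
The 143–209 m interval has Δρ < 0: lighter water underlies denser water.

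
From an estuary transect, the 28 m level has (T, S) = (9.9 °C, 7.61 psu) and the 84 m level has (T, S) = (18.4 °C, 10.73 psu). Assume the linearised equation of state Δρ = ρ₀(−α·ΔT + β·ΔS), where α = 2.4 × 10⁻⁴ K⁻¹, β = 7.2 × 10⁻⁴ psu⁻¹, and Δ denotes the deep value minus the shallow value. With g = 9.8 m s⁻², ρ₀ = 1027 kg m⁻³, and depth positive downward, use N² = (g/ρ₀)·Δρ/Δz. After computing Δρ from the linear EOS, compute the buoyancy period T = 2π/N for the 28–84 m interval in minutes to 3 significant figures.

ΔT = +8.5 K, ΔS = +3.12 psu (deep − shallow).
Δρ/ρ₀ = −αΔT + βΔS = -2.04 × 10⁻³ + 2.2464 × 10⁻³ = 2.064 × 10⁻⁴, so Δρ ≈ 0.2120 kg m⁻³.
N² = (g/ρ₀)·Δρ/Δz = g·(Δρ/ρ₀)/Δz = 9.8 × 2.064 × 10⁻⁴ / 56 = 3.6120 × 10⁻⁵ s⁻².
N = √(3.6120 × 10⁻⁵) = 6.0100 × 10⁻³ rad s⁻¹ → T = 2π/N = 1.0455 × 10³ s = 17.425 min ≈ 17.4 min.

17.4 min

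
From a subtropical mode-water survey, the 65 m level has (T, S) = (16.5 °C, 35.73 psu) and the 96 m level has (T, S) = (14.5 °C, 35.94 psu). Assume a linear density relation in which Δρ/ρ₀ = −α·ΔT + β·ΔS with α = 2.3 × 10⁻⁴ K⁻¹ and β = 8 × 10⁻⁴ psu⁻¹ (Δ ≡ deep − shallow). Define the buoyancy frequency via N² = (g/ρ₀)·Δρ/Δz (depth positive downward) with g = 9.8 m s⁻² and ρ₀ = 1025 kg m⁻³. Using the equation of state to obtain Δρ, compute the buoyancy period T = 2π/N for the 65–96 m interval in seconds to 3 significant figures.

446 s

ΔT = -2.0 K, ΔS = +0.21 psu (deep − shallow).
Δρ/ρ₀ = −αΔT + βΔS = 4.60 × 10⁻⁴ + 1.68 × 10⁻⁴ = 6.28 × 10⁻⁴, so Δρ ≈ 0.6437 kg m⁻³.
N² = (g/ρ₀)·Δρ/Δz = g·(Δρ/ρ₀)/Δz = 9.8 × 6.28 × 10⁻⁴ / 31 = 1.9853 × 10⁻⁴ s⁻².
N = √(1.9853 × 10⁻⁴) = 0.014090 rad s⁻¹ → T = 2π/N = 445.93 s ≈ 446 s.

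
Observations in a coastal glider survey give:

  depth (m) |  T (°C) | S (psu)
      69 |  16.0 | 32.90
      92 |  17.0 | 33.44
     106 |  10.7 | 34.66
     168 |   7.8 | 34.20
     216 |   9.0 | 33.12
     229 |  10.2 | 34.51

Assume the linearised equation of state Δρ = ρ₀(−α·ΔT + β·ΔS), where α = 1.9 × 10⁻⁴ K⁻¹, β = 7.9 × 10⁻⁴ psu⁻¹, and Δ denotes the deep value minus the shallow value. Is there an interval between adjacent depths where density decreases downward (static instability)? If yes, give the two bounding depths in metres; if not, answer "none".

168–216 m

Evaluate Δρ/ρ₀ = −αΔT + βΔS across each adjacent pair:
  69–92 m: −αΔT+βΔS = −(1.9 × 10⁻⁴)(+1.0)+(7.9 × 10⁻⁴)(+0.54) = 2.4 × 10⁻⁴ → stable
  92–106 m: −αΔT+βΔS = −(1.9 × 10⁻⁴)(-6.3)+(7.9 × 10⁻⁴)(+1.22) = 2.2 × 10⁻³ → stable
  106–168 m: −αΔT+βΔS = −(1.9 × 10⁻⁴)(-2.9)+(7.9 × 10⁻⁴)(-0.46) = 1.9 × 10⁻⁴ → stable
  168–216 m: −αΔT+βΔS = −(1.9 × 10⁻⁴)(+1.2)+(7.9 × 10⁻⁴)(-1.08) = -1.1 × 10⁻³ → UNSTABLE
  216–229 m: −αΔT+βΔS = −(1.9 × 10⁻⁴)(+1.2)+(7.9 × 10⁻⁴)(+1.39) = 8.7 × 10⁻⁴ → stable
The 168–216 m interval has Δρ < 0: lighter water underlies denser water.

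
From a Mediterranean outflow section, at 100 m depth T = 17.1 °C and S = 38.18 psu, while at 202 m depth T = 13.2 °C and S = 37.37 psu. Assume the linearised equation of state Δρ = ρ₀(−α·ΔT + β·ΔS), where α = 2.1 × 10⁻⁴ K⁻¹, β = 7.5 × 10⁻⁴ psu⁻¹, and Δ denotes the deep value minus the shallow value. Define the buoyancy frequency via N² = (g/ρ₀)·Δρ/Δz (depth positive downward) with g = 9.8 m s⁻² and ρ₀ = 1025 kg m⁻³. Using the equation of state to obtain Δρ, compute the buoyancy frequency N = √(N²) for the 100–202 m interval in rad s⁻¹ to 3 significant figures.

4.51 × 10⁻³ rad s⁻¹

ΔT = -3.9 K, ΔS = -0.81 psu (deep − shallow).
Δρ/ρ₀ = −αΔT + βΔS = 8.19 × 10⁻⁴ − 6.075 × 10⁻⁴ = 2.115 × 10⁻⁴, so Δρ ≈ 0.2168 kg m⁻³.
N² = (g/ρ₀)·Δρ/Δz = g·(Δρ/ρ₀)/Δz = 9.8 × 2.115 × 10⁻⁴ / 102 = 2.0321 × 10⁻⁵ s⁻².
N = √(2.0321 × 10⁻⁵) = 4.5079 × 10⁻³ rad s⁻¹ ≈ 4.51 × 10⁻³ rad s⁻¹.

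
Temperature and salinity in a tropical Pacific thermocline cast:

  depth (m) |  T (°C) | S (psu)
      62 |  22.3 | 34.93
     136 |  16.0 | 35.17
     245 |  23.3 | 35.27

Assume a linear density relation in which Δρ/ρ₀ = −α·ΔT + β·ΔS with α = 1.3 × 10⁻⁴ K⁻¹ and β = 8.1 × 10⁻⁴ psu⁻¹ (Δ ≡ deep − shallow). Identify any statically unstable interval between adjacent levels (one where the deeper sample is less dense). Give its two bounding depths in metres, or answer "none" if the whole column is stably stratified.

Evaluate Δρ/ρ₀ = −αΔT + βΔS across each adjacent pair:
  62–136 m: −αΔT+βΔS = −(1.3 × 10⁻⁴)(-6.3)+(8.1 × 10⁻⁴)(+0.24) = 1.0 × 10⁻³ → stable
  136–245 m: −αΔT+βΔS = −(1.3 × 10⁻⁴)(+7.3)+(8.1 × 10⁻⁴)(+0.10) = -8.7 × 10⁻⁴ → UNSTABLE
The 136–245 m interval has Δρ < 0: lighter water underlies denser water.

136–245 m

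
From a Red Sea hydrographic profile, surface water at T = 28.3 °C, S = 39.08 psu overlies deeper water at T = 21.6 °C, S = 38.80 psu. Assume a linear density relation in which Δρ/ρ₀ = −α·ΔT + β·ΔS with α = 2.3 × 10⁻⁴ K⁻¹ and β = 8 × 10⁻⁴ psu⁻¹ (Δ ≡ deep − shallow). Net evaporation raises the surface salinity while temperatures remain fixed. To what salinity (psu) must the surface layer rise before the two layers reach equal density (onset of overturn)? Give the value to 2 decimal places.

Neutral buoyancy requires −α(T_deep − T_surf) + β(S_deep − S_surf′) = 0.
S_surf′ = S_deep − (α/β)·ΔT = 38.80 − (2.3 × 10⁻⁴/8 × 10⁻⁴)·(-6.7) = 40.7263 psu.
Increase required: 40.7263 − 39.08 = 1.6463 psu.

40.73 psu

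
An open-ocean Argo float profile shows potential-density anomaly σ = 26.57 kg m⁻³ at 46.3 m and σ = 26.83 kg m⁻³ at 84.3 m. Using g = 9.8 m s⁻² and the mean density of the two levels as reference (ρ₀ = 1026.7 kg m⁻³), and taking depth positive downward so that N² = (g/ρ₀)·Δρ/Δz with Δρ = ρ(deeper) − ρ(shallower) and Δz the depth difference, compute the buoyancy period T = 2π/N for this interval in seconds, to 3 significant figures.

777 s

Δρ = 1026.83 − 1026.57 = 0.26 kg m⁻³ over Δz = 84.3 − 46.3 = 38 m.
N² = (9.8/1026.7) × (0.26/38) = 6.5309 × 10⁻⁵ s⁻².
N = √(6.5309 × 10⁻⁵) = 8.0814 × 10⁻³ rad s⁻¹, so T = 2π/N = 777.49 s ≈ 777 s.
A positive N² confirms static stability across the interval.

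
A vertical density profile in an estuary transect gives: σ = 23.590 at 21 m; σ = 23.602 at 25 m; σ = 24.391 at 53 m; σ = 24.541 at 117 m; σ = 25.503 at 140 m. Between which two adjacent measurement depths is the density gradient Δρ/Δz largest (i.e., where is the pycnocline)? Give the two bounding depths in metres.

Compute the density gradient over each adjacent pair:
  21–25 m: Δρ/Δz = 0.012/4 = 3.0 × 10⁻³ kg m⁻⁴
  25–53 m: Δρ/Δz = 0.789/28 = 0.028 kg m⁻⁴
  53–117 m: Δρ/Δz = 0.150/64 = 2.3 × 10⁻³ kg m⁻⁴
  117–140 m: Δρ/Δz = 0.962/23 = 0.042 kg m⁻⁴
The largest gradient is in the 117–140 m interval — the pycnocline.

117–140 m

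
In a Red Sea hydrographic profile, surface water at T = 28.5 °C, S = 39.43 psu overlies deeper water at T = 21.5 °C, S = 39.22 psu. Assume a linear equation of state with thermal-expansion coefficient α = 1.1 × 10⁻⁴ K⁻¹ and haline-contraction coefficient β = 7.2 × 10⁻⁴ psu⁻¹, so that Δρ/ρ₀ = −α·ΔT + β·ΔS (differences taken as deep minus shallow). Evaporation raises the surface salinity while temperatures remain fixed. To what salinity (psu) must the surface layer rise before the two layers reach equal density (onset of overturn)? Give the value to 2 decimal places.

Neutral buoyancy requires −α(T_deep − T_surf) + β(S_deep − S_surf′) = 0.
S_surf′ = S_deep − (α/β)·ΔT = 39.22 − (1.1 × 10⁻⁴/7.2 × 10⁻⁴)·(-7.0) = 40.2894 psu.
Increase required: 40.2894 − 39.43 = 0.8594 psu.

40.29 psu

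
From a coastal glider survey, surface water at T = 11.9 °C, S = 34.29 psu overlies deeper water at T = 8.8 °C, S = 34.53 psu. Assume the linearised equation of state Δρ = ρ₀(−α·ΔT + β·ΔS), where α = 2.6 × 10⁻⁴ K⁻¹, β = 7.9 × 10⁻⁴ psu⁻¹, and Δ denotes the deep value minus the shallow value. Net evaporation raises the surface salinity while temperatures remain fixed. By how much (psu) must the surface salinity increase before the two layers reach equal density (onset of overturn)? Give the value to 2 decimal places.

Neutral buoyancy requires −α(T_deep − T_surf) + β(S_deep − S_surf′) = 0.
S_surf′ = S_deep − (α/β)·ΔT = 34.53 − (2.6 × 10⁻⁴/7.9 × 10⁻⁴)·(-3.1) = 35.5503 psu.
Increase required: 35.5503 − 34.29 = 1.2603 psu.

1.26 psu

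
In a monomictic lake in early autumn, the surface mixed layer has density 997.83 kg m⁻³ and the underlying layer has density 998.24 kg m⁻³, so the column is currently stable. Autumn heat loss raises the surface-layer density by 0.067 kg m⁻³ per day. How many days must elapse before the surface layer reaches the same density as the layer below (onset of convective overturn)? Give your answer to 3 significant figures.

6.12 days

Density deficit of the surface layer: 998.24 − 997.83 = 0.41 kg m⁻³.
Required change = 0.41 / 0.067 = 6.12 days.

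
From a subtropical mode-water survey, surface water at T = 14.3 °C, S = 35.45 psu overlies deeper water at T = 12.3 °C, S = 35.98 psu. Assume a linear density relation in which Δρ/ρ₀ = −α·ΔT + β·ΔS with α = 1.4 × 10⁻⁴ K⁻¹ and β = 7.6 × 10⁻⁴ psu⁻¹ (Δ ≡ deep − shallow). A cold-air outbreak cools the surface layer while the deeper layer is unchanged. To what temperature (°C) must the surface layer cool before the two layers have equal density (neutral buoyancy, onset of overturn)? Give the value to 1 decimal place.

9.4 °C

Neutral buoyancy requires Δρ = 0, i.e. −α(T_deep − T_surf′) + β(S_deep − S_surf) = 0.
T_surf′ = T_deep − (β/α)·ΔS = 12.3 − (7.6 × 10⁻⁴/1.4 × 10⁻⁴)·(+0.53) = 9.423 °C.
Cooling required: 14.3 − (9.423) = 4.877 °C.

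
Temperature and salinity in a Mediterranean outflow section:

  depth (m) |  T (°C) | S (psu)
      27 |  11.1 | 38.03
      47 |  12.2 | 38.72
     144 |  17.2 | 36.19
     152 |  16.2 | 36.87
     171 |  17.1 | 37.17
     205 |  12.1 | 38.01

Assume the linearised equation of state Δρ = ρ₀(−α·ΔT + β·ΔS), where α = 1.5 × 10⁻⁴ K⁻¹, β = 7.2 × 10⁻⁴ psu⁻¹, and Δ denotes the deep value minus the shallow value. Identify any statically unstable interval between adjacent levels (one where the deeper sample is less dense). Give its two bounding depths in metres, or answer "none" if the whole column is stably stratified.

47–144 m

Evaluate Δρ/ρ₀ = −αΔT + βΔS across each adjacent pair:
  27–47 m: −αΔT+βΔS = −(1.5 × 10⁻⁴)(+1.1)+(7.2 × 10⁻⁴)(+0.69) = 3.3 × 10⁻⁴ → stable
  47–144 m: −αΔT+βΔS = −(1.5 × 10⁻⁴)(+5.0)+(7.2 × 10⁻⁴)(-2.53) = -2.6 × 10⁻³ → UNSTABLE
  144–152 m: −αΔT+βΔS = −(1.5 × 10⁻⁴)(-1.0)+(7.2 × 10⁻⁴)(+0.68) = 6.4 × 10⁻⁴ → stable
  152–171 m: −αΔT+βΔS = −(1.5 × 10⁻⁴)(+0.9)+(7.2 × 10⁻⁴)(+0.30) = 8.1 × 10⁻⁵ → stable
  171–205 m: −αΔT+βΔS = −(1.5 × 10⁻⁴)(-5.0)+(7.2 × 10⁻⁴)(+0.84) = 1.4 × 10⁻³ → stable
The 47–144 m interval has Δρ < 0: lighter water underlies denser water.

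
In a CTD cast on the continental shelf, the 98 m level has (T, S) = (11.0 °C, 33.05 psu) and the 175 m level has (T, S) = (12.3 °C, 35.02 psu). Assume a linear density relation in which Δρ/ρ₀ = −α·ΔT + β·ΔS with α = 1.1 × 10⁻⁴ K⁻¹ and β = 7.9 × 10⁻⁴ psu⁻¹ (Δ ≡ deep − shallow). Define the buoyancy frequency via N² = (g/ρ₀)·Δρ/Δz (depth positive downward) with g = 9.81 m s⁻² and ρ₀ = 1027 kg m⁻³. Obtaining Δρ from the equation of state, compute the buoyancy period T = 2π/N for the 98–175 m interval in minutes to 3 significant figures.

7.80 min

ΔT = +1.3 K, ΔS = +1.97 psu (deep − shallow).
Δρ/ρ₀ = −αΔT + βΔS = -1.43 × 10⁻⁴ + 1.5563 × 10⁻³ = 1.4133 × 10⁻³, so Δρ ≈ 1.451 kg m⁻³.
N² = (g/ρ₀)·Δρ/Δz = g·(Δρ/ρ₀)/Δz = 9.81 × 1.4133 × 10⁻³ / 77 = 1.8006 × 10⁻⁴ s⁻².
N = √(1.8006 × 10⁻⁴) = 0.013419 rad s⁻¹ → T = 2π/N = 468.23 s = 7.8038 min ≈ 7.80 min.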